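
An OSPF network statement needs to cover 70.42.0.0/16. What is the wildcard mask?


Subnet mask: 255.255.0.0
Wildcard = 255.255.255.255 - subnet mask
255 - 255 = 0
255 - 255 = 0
255 - 0 = 255
255 - 0 = 255
Wildcard: 0.0.255.255


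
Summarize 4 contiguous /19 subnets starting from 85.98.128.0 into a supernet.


Original prefix: /19
Number of subnets: 4 = 2^2
New prefix = 19 - 2 = 17
Supernet: 85.98.128.0/17


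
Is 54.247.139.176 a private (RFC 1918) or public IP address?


RFC 1918 private ranges:
  10.0.0.0/8 (10.0.0.0 - 10.255.255.255)
  172.16.0.0/12 (172.16.0.0 - 172.31.255.255)
  192.168.0.0/16 (192.168.0.0 - 192.168.255.255)
Public (not in any RFC 1918 range)


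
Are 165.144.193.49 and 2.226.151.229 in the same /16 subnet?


Mask: 255.255.0.0
165.144.193.49 AND mask = 165.144.0.0
2.226.151.229 AND mask = 2.226.0.0
No, different subnets (165.144.0.0 vs 2.226.0.0)


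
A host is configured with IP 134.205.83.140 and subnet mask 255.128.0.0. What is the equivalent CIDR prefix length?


Binary: 11111111.10000000.00000000.00000000
Count leading 1s
Prefix: /9


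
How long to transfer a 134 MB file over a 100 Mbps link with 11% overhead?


Effective throughput = 100 * (1 - 11/100) = 89 Mbps
File size in Mb = 134 * 8 = 1072 Mb
Time = 1072 / 89
Time = 12.0449 seconds


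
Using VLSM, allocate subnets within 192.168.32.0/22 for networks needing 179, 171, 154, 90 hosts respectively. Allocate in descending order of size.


179 hosts -> /24 (254 usable): 192.168.32.0/24
171 hosts -> /24 (254 usable): 192.168.33.0/24
154 hosts -> /24 (254 usable): 192.168.34.0/24
90 hosts -> /25 (126 usable): 192.168.35.0/25
Allocation: 192.168.32.0/24 (179 hosts, 254 usable); 192.168.33.0/24 (171 hosts, 254 usable); 192.168.34.0/24 (154 hosts, 254 usable); 192.168.35.0/25 (90 hosts, 126 usable)


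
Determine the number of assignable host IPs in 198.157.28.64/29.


Host bits = 32 - 29 = 3
Total addresses = 2^3 = 8
Usable = total - 2 (network and broadcast)
Usable hosts: 6


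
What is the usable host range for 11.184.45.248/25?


Network: 11.184.45.128
Broadcast: 11.184.45.255
First usable = network + 1
Last usable = broadcast - 1
Range: 11.184.45.129 to 11.184.45.254


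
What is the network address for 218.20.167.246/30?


IP:   11011010.00010100.10100111.11110110
Mask: 11111111.11111111.11111111.11111100
AND operation:
Net:  11011010.00010100.10100111.11110100
Network: 218.20.167.244/30


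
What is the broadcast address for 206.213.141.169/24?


Network: 206.213.141.0/24
Host bits = 8
Set all host bits to 1:
Broadcast: 206.213.141.255


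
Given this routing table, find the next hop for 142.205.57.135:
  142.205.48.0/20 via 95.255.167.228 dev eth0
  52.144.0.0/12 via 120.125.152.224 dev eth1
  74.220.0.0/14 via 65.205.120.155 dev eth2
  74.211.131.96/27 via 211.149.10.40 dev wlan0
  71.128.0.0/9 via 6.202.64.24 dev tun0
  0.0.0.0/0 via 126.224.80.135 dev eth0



Longest prefix match for 142.205.57.135:
  /20 142.205.48.0: MATCH
  /12 52.144.0.0: no
  /14 74.220.0.0: no
  /27 74.211.131.96: no
  /9 71.128.0.0: no
  /0 0.0.0.0: MATCH
Selected: next-hop 95.255.167.228 via eth0 (matched /20)


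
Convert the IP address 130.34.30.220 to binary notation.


130 = 10000010
34 = 00100010
30 = 00011110
220 = 11011100
Binary: 10000010.00100010.00011110.11011100


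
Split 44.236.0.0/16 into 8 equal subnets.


New prefix = 16 + 3 = 19
Each subnet has 8192 addresses
  44.236.0.0/19
  44.236.32.0/19
  44.236.64.0/19
  44.236.96.0/19
  44.236.128.0/19
  44.236.160.0/19
  44.236.192.0/19
  44.236.224.0/19
Subnets: 44.236.0.0/19, 44.236.32.0/19, 44.236.64.0/19, 44.236.96.0/19, 44.236.128.0/19, 44.236.160.0/19, 44.236.192.0/19, 44.236.224.0/19


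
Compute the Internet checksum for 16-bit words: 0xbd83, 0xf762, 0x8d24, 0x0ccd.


Sum all words (with carry folding):
+ 0xbd83 = 0xbd83
+ 0xf762 = 0xb4e6
+ 0x8d24 = 0x420b
+ 0x0ccd = 0x4ed8
One's complement: ~0x4ed8
Checksum = 0xb127


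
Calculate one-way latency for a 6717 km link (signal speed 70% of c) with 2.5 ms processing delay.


Speed = 0.7 * 3e5 km/s = 210000 km/s
Propagation delay = 6717 / 210000 = 0.032 s = 31.9857 ms
Processing delay = 2.5 ms
Total one-way latency = 34.4857 ms


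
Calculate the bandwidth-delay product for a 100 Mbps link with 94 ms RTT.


BDP = bandwidth * RTT
= 100 Mbps * 94 ms
= 100 * 1e6 * 94 / 1000 bits
= 9400000 bits
= 1175000 bytes
= 1147.4609 KB
BDP = 9400000 bits (1175000 bytes)


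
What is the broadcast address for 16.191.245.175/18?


Network: 16.191.192.0/18
Host bits = 14
Set all host bits to 1:
Broadcast: 16.191.255.255


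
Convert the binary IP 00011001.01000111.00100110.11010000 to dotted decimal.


00011001 = 25
01000111 = 71
00100110 = 38
11010000 = 208
IP: 25.71.38.208


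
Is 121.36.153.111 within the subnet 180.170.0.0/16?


Subnet network: 180.170.0.0
Test IP AND mask: 121.36.0.0
No, 121.36.153.111 is not in 180.170.0.0/16


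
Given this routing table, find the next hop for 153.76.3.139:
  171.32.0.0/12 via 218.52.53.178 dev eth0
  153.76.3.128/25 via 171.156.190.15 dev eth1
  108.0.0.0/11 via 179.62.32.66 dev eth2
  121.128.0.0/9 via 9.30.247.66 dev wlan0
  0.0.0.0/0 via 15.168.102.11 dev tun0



Longest prefix match for 153.76.3.139:
  /12 171.32.0.0: no
  /25 153.76.3.128: MATCH
  /11 108.0.0.0: no
  /9 121.128.0.0: no
  /0 0.0.0.0: MATCH
Selected: next-hop 171.156.190.15 via eth1 (matched /25)


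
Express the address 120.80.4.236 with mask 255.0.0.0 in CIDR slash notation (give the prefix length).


Binary: 11111111.00000000.00000000.00000000
Count leading 1s
Prefix: /8


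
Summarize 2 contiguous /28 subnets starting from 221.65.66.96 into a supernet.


Original prefix: /28
Number of subnets: 2 = 2^1
New prefix = 28 - 1 = 27
Supernet: 221.65.66.96/27


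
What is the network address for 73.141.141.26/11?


IP:   01001001.10001101.10001101.00011010
Mask: 11111111.11100000.00000000.00000000
AND operation:
Net:  01001001.10000000.00000000.00000000
Network: 73.128.0.0/11


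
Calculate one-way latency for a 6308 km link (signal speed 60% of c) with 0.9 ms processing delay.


Speed = 0.6 * 3e5 km/s = 180000 km/s
Propagation delay = 6308 / 180000 = 0.035 s = 35.0444 ms
Processing delay = 0.9 ms
Total one-way latency = 35.9444 ms


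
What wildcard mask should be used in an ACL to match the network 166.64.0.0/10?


Subnet mask: 255.192.0.0
Wildcard = 255.255.255.255 - subnet mask
255 - 255 = 0
255 - 192 = 63
255 - 0 = 255
255 - 0 = 255
Wildcard: 0.63.255.255


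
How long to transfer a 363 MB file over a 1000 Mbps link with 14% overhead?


Effective throughput = 1000 * (1 - 14/100) = 860 Mbps
File size in Mb = 363 * 8 = 2904 Mb
Time = 2904 / 860
Time = 3.3767 seconds


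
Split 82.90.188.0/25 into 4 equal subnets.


New prefix = 25 + 2 = 27
Each subnet has 32 addresses
  82.90.188.0/27
  82.90.188.32/27
  82.90.188.64/27
  82.90.188.96/27
Subnets: 82.90.188.0/27, 82.90.188.32/27, 82.90.188.64/27, 82.90.188.96/27


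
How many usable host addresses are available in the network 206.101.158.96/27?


Host bits = 32 - 27 = 5
Total addresses = 2^5 = 32
Usable = total - 2 (network and broadcast)
Usable hosts: 30


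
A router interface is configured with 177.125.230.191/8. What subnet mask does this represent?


/8 means 8 network bits, 24 host bits
Binary: 11111111000000000000000000000000
Mask: 255.0.0.0


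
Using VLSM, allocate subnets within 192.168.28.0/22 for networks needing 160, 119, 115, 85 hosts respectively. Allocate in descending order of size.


160 hosts -> /24 (254 usable): 192.168.28.0/24
119 hosts -> /25 (126 usable): 192.168.29.0/25
115 hosts -> /25 (126 usable): 192.168.29.128/25
85 hosts -> /25 (126 usable): 192.168.30.0/25
Allocation: 192.168.28.0/24 (160 hosts, 254 usable); 192.168.29.0/25 (119 hosts, 126 usable); 192.168.29.128/25 (115 hosts, 126 usable); 192.168.30.0/25 (85 hosts, 126 usable)


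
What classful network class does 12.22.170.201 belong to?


First octet: 12
Binary: 00001100
0xxxxxxx -> Class A (1-126)
Class A, default mask 255.0.0.0 (/8)


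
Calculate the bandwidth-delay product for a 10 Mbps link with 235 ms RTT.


BDP = bandwidth * RTT
= 10 Mbps * 235 ms
= 10 * 1e6 * 235 / 1000 bits
= 2350000 bits
= 293750 bytes
= 286.8652 KB
BDP = 2350000 bits (293750 bytes)


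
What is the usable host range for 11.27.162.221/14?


Network: 11.24.0.0
Broadcast: 11.27.255.255
First usable = network + 1
Last usable = broadcast - 1
Range: 11.24.0.1 to 11.27.255.254


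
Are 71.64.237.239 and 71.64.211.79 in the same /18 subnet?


Mask: 255.255.192.0
71.64.237.239 AND mask = 71.64.192.0
71.64.211.79 AND mask = 71.64.192.0
Yes, same subnet (71.64.192.0)


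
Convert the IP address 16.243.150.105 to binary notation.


16 = 00010000
243 = 11110011
150 = 10010110
105 = 01101001
Binary: 00010000.11110011.10010110.01101001


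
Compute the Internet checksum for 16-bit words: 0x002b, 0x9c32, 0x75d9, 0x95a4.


Sum all words (with carry folding):
+ 0x002b = 0x002b
+ 0x9c32 = 0x9c5d
+ 0x75d9 = 0x1237
+ 0x95a4 = 0xa7db
One's complement: ~0xa7db
Checksum = 0x5824


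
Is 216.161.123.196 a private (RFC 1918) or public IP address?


RFC 1918 private ranges:
  10.0.0.0/8 (10.0.0.0 - 10.255.255.255)
  172.16.0.0/12 (172.16.0.0 - 172.31.255.255)
  192.168.0.0/16 (192.168.0.0 - 192.168.255.255)
Public (not in any RFC 1918 range)


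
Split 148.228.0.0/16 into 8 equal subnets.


New prefix = 16 + 3 = 19
Each subnet has 8192 addresses
  148.228.0.0/19
  148.228.32.0/19
  148.228.64.0/19
  148.228.96.0/19
  148.228.128.0/19
  148.228.160.0/19
  148.228.192.0/19
  148.228.224.0/19
Subnets: 148.228.0.0/19, 148.228.32.0/19, 148.228.64.0/19, 148.228.96.0/19, 148.228.128.0/19, 148.228.160.0/19, 148.228.192.0/19, 148.228.224.0/19


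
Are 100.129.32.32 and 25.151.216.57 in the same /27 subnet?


Mask: 255.255.255.224
100.129.32.32 AND mask = 100.129.32.32
25.151.216.57 AND mask = 25.151.216.32
No, different subnets (100.129.32.32 vs 25.151.216.32)


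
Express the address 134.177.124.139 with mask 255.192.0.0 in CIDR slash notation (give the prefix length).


Binary: 11111111.11000000.00000000.00000000
Count leading 1s
Prefix: /10


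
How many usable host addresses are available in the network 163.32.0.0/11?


Host bits = 32 - 11 = 21
Total addresses = 2^21 = 2097152
Usable = total - 2 (network and broadcast)
Usable hosts: 2097150


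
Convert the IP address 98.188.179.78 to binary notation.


98 = 01100010
188 = 10111100
179 = 10110011
78 = 01001110
Binary: 01100010.10111100.10110011.01001110


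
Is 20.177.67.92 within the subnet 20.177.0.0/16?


Subnet network: 20.177.0.0
Test IP AND mask: 20.177.0.0
Yes, 20.177.67.92 is in 20.177.0.0/16


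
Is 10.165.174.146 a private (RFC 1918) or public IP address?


RFC 1918 private ranges:
  10.0.0.0/8 (10.0.0.0 - 10.255.255.255)
  172.16.0.0/12 (172.16.0.0 - 172.31.255.255)
  192.168.0.0/16 (192.168.0.0 - 192.168.255.255)
Private (in 10.0.0.0/8)


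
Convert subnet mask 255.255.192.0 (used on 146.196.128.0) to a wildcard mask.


Subnet mask: 255.255.192.0
Wildcard = 255.255.255.255 - subnet mask
255 - 255 = 0
255 - 255 = 0
255 - 192 = 63
255 - 0 = 255
Wildcard: 0.0.63.255


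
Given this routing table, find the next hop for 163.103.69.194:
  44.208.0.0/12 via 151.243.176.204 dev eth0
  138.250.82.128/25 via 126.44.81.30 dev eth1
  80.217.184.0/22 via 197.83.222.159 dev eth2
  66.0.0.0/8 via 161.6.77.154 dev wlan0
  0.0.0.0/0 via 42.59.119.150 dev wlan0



Longest prefix match for 163.103.69.194:
  /12 44.208.0.0: no
  /25 138.250.82.128: no
  /22 80.217.184.0: no
  /8 66.0.0.0: no
  /0 0.0.0.0: MATCH
Selected: next-hop 42.59.119.150 via wlan0 (matched /0)


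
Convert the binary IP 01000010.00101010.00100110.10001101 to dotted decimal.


01000010 = 66
00101010 = 42
00100110 = 38
10001101 = 141
IP: 66.42.38.141


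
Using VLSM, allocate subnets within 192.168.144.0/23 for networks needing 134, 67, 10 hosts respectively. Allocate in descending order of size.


134 hosts -> /24 (254 usable): 192.168.144.0/24
67 hosts -> /25 (126 usable): 192.168.145.0/25
10 hosts -> /28 (14 usable): 192.168.145.128/28
Allocation: 192.168.144.0/24 (134 hosts, 254 usable); 192.168.145.0/25 (67 hosts, 126 usable); 192.168.145.128/28 (10 hosts, 14 usable)


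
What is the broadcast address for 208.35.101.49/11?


Network: 208.32.0.0/11
Host bits = 21
Set all host bits to 1:
Broadcast: 208.63.255.255


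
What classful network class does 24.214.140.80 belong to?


First octet: 24
Binary: 00011000
0xxxxxxx -> Class A (1-126)
Class A, default mask 255.0.0.0 (/8)


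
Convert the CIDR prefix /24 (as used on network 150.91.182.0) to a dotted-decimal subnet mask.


/24 means 24 network bits, 8 host bits
Binary: 11111111111111111111111100000000
Mask: 255.255.255.0


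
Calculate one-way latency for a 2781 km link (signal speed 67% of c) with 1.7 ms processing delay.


Speed = 0.67 * 3e5 km/s = 201000 km/s
Propagation delay = 2781 / 201000 = 0.0138 s = 13.8358 ms
Processing delay = 1.7 ms
Total one-way latency = 15.5358 ms


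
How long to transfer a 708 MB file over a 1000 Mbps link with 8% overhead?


Effective throughput = 1000 * (1 - 8/100) = 920 Mbps
File size in Mb = 708 * 8 = 5664 Mb
Time = 5664 / 920
Time = 6.1565 seconds


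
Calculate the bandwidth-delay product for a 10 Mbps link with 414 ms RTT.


BDP = bandwidth * RTT
= 10 Mbps * 414 ms
= 10 * 1e6 * 414 / 1000 bits
= 4140000 bits
= 517500 bytes
= 505.3711 KB
BDP = 4140000 bits (517500 bytes)


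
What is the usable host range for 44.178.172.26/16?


Network: 44.178.0.0
Broadcast: 44.178.255.255
First usable = network + 1
Last usable = broadcast - 1
Range: 44.178.0.1 to 44.178.255.254


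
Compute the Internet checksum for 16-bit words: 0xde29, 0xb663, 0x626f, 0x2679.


Sum all words (with carry folding):
+ 0xde29 = 0xde29
+ 0xb663 = 0x948d
+ 0x626f = 0xf6fc
+ 0x2679 = 0x1d76
One's complement: ~0x1d76
Checksum = 0xe289


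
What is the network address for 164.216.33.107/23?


IP:   10100100.11011000.00100001.01101011
Mask: 11111111.11111111.11111110.00000000
AND operation:
Net:  10100100.11011000.00100000.00000000
Network: 164.216.32.0/23


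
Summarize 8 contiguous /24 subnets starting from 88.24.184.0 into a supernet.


Original prefix: /24
Number of subnets: 8 = 2^3
New prefix = 24 - 3 = 21
Supernet: 88.24.184.0/21


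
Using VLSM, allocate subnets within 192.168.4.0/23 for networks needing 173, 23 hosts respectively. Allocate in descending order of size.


173 hosts -> /24 (254 usable): 192.168.4.0/24
23 hosts -> /27 (30 usable): 192.168.5.0/27
Allocation: 192.168.4.0/24 (173 hosts, 254 usable); 192.168.5.0/27 (23 hosts, 30 usable)


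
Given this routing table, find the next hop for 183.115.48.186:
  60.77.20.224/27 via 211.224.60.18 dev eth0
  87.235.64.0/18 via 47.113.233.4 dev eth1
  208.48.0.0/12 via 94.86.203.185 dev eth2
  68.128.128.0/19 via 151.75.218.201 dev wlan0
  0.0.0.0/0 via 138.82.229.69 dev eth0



Longest prefix match for 183.115.48.186:
  /27 60.77.20.224: no
  /18 87.235.64.0: no
  /12 208.48.0.0: no
  /19 68.128.128.0: no
  /0 0.0.0.0: MATCH
Selected: next-hop 138.82.229.69 via eth0 (matched /0)


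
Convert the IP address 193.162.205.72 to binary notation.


193 = 11000001
162 = 10100010
205 = 11001101
72 = 01001000
Binary: 11000001.10100010.11001101.01001000


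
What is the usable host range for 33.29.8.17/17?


Network: 33.29.0.0
Broadcast: 33.29.127.255
First usable = network + 1
Last usable = broadcast - 1
Range: 33.29.0.1 to 33.29.127.254


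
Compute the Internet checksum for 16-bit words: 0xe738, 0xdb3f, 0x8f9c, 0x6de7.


Sum all words (with carry folding):
+ 0xe738 = 0xe738
+ 0xdb3f = 0xc278
+ 0x8f9c = 0x5215
+ 0x6de7 = 0xbffc
One's complement: ~0xbffc
Checksum = 0x4003


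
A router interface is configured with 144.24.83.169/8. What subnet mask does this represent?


/8 means 8 network bits, 24 host bits
Binary: 11111111000000000000000000000000
Mask: 255.0.0.0


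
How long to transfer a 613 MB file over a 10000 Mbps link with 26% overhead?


Effective throughput = 10000 * (1 - 26/100) = 7400 Mbps
File size in Mb = 613 * 8 = 4904 Mb
Time = 4904 / 7400
Time = 0.6627 seconds


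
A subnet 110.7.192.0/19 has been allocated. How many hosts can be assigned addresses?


Host bits = 32 - 19 = 13
Total addresses = 2^13 = 8192
Usable = total - 2 (network and broadcast)
Usable hosts: 8190


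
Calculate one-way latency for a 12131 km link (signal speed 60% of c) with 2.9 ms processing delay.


Speed = 0.6 * 3e5 km/s = 180000 km/s
Propagation delay = 12131 / 180000 = 0.0674 s = 67.3944 ms
Processing delay = 2.9 ms
Total one-way latency = 70.2944 ms


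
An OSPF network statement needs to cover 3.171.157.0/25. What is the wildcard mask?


Subnet mask: 255.255.255.128
Wildcard = 255.255.255.255 - subnet mask
255 - 255 = 0
255 - 255 = 0
255 - 255 = 0
255 - 128 = 127
Wildcard: 0.0.0.127


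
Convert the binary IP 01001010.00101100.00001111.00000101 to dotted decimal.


01001010 = 74
00101100 = 44
00001111 = 15
00000101 = 5
IP: 74.44.15.5


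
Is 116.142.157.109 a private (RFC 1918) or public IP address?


RFC 1918 private ranges:
  10.0.0.0/8 (10.0.0.0 - 10.255.255.255)
  172.16.0.0/12 (172.16.0.0 - 172.31.255.255)
  192.168.0.0/16 (192.168.0.0 - 192.168.255.255)
Public (not in any RFC 1918 range)


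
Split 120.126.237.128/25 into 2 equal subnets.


New prefix = 25 + 1 = 26
Each subnet has 64 addresses
  120.126.237.128/26
  120.126.237.192/26
Subnets: 120.126.237.128/26, 120.126.237.192/26


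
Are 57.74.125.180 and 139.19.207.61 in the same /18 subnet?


Mask: 255.255.192.0
57.74.125.180 AND mask = 57.74.64.0
139.19.207.61 AND mask = 139.19.192.0
No, different subnets (57.74.64.0 vs 139.19.192.0)


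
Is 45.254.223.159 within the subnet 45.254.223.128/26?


Subnet network: 45.254.223.128
Test IP AND mask: 45.254.223.128
Yes, 45.254.223.159 is in 45.254.223.128/26


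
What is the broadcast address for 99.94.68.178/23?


Network: 99.94.68.0/23
Host bits = 9
Set all host bits to 1:
Broadcast: 99.94.69.255


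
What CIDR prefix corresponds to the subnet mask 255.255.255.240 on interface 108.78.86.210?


Binary: 11111111.11111111.11111111.11110000
Count leading 1s
Prefix: /28


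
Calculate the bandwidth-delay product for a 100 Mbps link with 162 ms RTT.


BDP = bandwidth * RTT
= 100 Mbps * 162 ms
= 100 * 1e6 * 162 / 1000 bits
= 16200000 bits
= 2025000 bytes
= 1977.5391 KB
BDP = 16200000 bits (2025000 bytes)


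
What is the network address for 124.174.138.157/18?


IP:   01111100.10101110.10001010.10011101
Mask: 11111111.11111111.11000000.00000000
AND operation:
Net:  01111100.10101110.10000000.00000000
Network: 124.174.128.0/18


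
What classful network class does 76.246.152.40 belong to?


First octet: 76
Binary: 01001100
0xxxxxxx -> Class A (1-126)
Class A, default mask 255.0.0.0 (/8)


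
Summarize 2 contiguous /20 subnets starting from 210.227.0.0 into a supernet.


Original prefix: /20
Number of subnets: 2 = 2^1
New prefix = 20 - 1 = 19
Supernet: 210.227.0.0/19


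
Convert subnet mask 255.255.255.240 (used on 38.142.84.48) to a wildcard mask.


Subnet mask: 255.255.255.240
Wildcard = 255.255.255.255 - subnet mask
255 - 255 = 0
255 - 255 = 0
255 - 255 = 0
255 - 240 = 15
Wildcard: 0.0.0.15


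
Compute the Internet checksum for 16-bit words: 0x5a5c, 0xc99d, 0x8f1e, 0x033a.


Sum all words (with carry folding):
+ 0x5a5c = 0x5a5c
+ 0xc99d = 0x23fa
+ 0x8f1e = 0xb318
+ 0x033a = 0xb652
One's complement: ~0xb652
Checksum = 0x49ad


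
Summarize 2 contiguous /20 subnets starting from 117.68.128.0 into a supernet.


Original prefix: /20
Number of subnets: 2 = 2^1
New prefix = 20 - 1 = 19
Supernet: 117.68.128.0/19


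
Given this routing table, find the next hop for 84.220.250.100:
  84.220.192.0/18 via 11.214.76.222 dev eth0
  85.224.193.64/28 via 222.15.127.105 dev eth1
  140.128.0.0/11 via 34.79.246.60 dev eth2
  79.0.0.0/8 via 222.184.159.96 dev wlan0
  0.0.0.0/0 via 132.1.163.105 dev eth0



Longest prefix match for 84.220.250.100:
  /18 84.220.192.0: MATCH
  /28 85.224.193.64: no
  /11 140.128.0.0: no
  /8 79.0.0.0: no
  /0 0.0.0.0: MATCH
Selected: next-hop 11.214.76.222 via eth0 (matched /18)


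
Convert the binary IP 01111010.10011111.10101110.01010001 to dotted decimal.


01111010 = 122
10011111 = 159
10101110 = 174
01010001 = 81
IP: 122.159.174.81


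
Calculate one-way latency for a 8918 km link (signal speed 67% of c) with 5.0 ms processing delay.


Speed = 0.67 * 3e5 km/s = 201000 km/s
Propagation delay = 8918 / 201000 = 0.0444 s = 44.3682 ms
Processing delay = 5.0 ms
Total one-way latency = 49.3682 ms


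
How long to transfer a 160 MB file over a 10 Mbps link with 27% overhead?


Effective throughput = 10 * (1 - 27/100) = 7.3 Mbps
File size in Mb = 160 * 8 = 1280 Mb
Time = 1280 / 7.3
Time = 175.3425 seconds


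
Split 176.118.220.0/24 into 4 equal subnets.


New prefix = 24 + 2 = 26
Each subnet has 64 addresses
  176.118.220.0/26
  176.118.220.64/26
  176.118.220.128/26
  176.118.220.192/26
Subnets: 176.118.220.0/26, 176.118.220.64/26, 176.118.220.128/26, 176.118.220.192/26


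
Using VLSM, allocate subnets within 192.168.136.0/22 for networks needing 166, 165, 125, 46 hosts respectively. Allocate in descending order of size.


166 hosts -> /24 (254 usable): 192.168.136.0/24
165 hosts -> /24 (254 usable): 192.168.137.0/24
125 hosts -> /25 (126 usable): 192.168.138.0/25
46 hosts -> /26 (62 usable): 192.168.138.128/26
Allocation: 192.168.136.0/24 (166 hosts, 254 usable); 192.168.137.0/24 (165 hosts, 254 usable); 192.168.138.0/25 (125 hosts, 126 usable); 192.168.138.128/26 (46 hosts, 62 usable)


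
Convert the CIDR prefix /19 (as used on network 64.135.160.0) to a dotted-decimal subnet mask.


/19 means 19 network bits, 13 host bits
Binary: 11111111111111111110000000000000
Mask: 255.255.224.0


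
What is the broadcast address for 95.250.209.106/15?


Network: 95.250.0.0/15
Host bits = 17
Set all host bits to 1:
Broadcast: 95.251.255.255


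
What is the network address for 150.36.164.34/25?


IP:   10010110.00100100.10100100.00100010
Mask: 11111111.11111111.11111111.10000000
AND operation:
Net:  10010110.00100100.10100100.00000000
Network: 150.36.164.0/25


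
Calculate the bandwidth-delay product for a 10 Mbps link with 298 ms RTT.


BDP = bandwidth * RTT
= 10 Mbps * 298 ms
= 10 * 1e6 * 298 / 1000 bits
= 2980000 bits
= 372500 bytes
= 363.7695 KB
BDP = 2980000 bits (372500 bytes)


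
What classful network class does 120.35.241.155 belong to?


First octet: 120
Binary: 01111000
0xxxxxxx -> Class A (1-126)
Class A, default mask 255.0.0.0 (/8)


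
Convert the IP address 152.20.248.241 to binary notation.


152 = 10011000
20 = 00010100
248 = 11111000
241 = 11110001
Binary: 10011000.00010100.11111000.11110001


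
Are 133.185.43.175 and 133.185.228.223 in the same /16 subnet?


Mask: 255.255.0.0
133.185.43.175 AND mask = 133.185.0.0
133.185.228.223 AND mask = 133.185.0.0
Yes, same subnet (133.185.0.0)


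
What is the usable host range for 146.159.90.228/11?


Network: 146.128.0.0
Broadcast: 146.159.255.255
First usable = network + 1
Last usable = broadcast - 1
Range: 146.128.0.1 to 146.159.255.254


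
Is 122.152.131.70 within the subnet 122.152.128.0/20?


Subnet network: 122.152.128.0
Test IP AND mask: 122.152.128.0
Yes, 122.152.131.70 is in 122.152.128.0/20


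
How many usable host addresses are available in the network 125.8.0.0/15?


Host bits = 32 - 15 = 17
Total addresses = 2^17 = 131072
Usable = total - 2 (network and broadcast)
Usable hosts: 131070


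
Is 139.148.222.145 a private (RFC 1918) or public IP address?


RFC 1918 private ranges:
  10.0.0.0/8 (10.0.0.0 - 10.255.255.255)
  172.16.0.0/12 (172.16.0.0 - 172.31.255.255)
  192.168.0.0/16 (192.168.0.0 - 192.168.255.255)
Public (not in any RFC 1918 range)


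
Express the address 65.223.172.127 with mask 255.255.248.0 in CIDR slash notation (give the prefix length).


Binary: 11111111.11111111.11111000.00000000
Count leading 1s
Prefix: /21


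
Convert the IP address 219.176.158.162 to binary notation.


219 = 11011011
176 = 10110000
158 = 10011110
162 = 10100010
Binary: 11011011.10110000.10011110.10100010


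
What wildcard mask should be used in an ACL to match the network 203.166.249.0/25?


Subnet mask: 255.255.255.128
Wildcard = 255.255.255.255 - subnet mask
255 - 255 = 0
255 - 255 = 0
255 - 255 = 0
255 - 128 = 127
Wildcard: 0.0.0.127


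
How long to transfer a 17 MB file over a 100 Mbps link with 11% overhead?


Effective throughput = 100 * (1 - 11/100) = 89 Mbps
File size in Mb = 17 * 8 = 136 Mb
Time = 136 / 89
Time = 1.5281 seconds


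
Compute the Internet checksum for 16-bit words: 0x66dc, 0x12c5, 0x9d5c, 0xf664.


Sum all words (with carry folding):
+ 0x66dc = 0x66dc
+ 0x12c5 = 0x79a1
+ 0x9d5c = 0x16fe
+ 0xf664 = 0x0d63
One's complement: ~0x0d63
Checksum = 0xf29c


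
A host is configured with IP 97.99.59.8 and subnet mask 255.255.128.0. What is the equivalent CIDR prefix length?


Binary: 11111111.11111111.10000000.00000000
Count leading 1s
Prefix: /17


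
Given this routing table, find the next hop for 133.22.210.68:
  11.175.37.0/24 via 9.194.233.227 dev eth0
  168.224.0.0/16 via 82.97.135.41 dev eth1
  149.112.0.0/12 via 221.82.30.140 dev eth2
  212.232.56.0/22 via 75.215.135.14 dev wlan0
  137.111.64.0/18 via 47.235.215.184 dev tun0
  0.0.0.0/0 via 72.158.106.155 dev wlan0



Longest prefix match for 133.22.210.68:
  /24 11.175.37.0: no
  /16 168.224.0.0: no
  /12 149.112.0.0: no
  /22 212.232.56.0: no
  /18 137.111.64.0: no
  /0 0.0.0.0: MATCH
Selected: next-hop 72.158.106.155 via wlan0 (matched /0)


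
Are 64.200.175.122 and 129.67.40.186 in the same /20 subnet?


Mask: 255.255.240.0
64.200.175.122 AND mask = 64.200.160.0
129.67.40.186 AND mask = 129.67.32.0
No, different subnets (64.200.160.0 vs 129.67.32.0)


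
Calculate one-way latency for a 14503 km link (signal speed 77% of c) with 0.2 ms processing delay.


Speed = 0.77 * 3e5 km/s = 231000 km/s
Propagation delay = 14503 / 231000 = 0.0628 s = 62.7835 ms
Processing delay = 0.2 ms
Total one-way latency = 62.9835 ms


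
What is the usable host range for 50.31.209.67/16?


Network: 50.31.0.0
Broadcast: 50.31.255.255
First usable = network + 1
Last usable = broadcast - 1
Range: 50.31.0.1 to 50.31.255.254


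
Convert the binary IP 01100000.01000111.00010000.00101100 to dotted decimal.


01100000 = 96
01000111 = 71
00010000 = 16
00101100 = 44
IP: 96.71.16.44


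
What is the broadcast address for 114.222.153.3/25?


Network: 114.222.153.0/25
Host bits = 7
Set all host bits to 1:
Broadcast: 114.222.153.127


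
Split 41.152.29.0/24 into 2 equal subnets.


New prefix = 24 + 1 = 25
Each subnet has 128 addresses
  41.152.29.0/25
  41.152.29.128/25
Subnets: 41.152.29.0/25, 41.152.29.128/25


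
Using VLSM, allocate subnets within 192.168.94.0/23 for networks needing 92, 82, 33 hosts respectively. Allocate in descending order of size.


92 hosts -> /25 (126 usable): 192.168.94.0/25
82 hosts -> /25 (126 usable): 192.168.94.128/25
33 hosts -> /26 (62 usable): 192.168.95.0/26
Allocation: 192.168.94.0/25 (92 hosts, 126 usable); 192.168.94.128/25 (82 hosts, 126 usable); 192.168.95.0/26 (33 hosts, 62 usable)


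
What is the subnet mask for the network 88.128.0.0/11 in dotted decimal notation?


/11 means 11 network bits, 21 host bits
Binary: 11111111111000000000000000000000
Mask: 255.224.0.0


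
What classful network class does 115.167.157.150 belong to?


First octet: 115
Binary: 01110011
0xxxxxxx -> Class A (1-126)
Class A, default mask 255.0.0.0 (/8)


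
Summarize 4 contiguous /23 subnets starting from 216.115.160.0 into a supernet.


Original prefix: /23
Number of subnets: 4 = 2^2
New prefix = 23 - 2 = 21
Supernet: 216.115.160.0/21


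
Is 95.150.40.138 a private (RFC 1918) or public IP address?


RFC 1918 private ranges:
  10.0.0.0/8 (10.0.0.0 - 10.255.255.255)
  172.16.0.0/12 (172.16.0.0 - 172.31.255.255)
  192.168.0.0/16 (192.168.0.0 - 192.168.255.255)
Public (not in any RFC 1918 range)


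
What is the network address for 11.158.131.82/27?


IP:   00001011.10011110.10000011.01010010
Mask: 11111111.11111111.11111111.11100000
AND operation:
Net:  00001011.10011110.10000011.01000000
Network: 11.158.131.64/27


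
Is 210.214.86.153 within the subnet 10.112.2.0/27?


Subnet network: 10.112.2.0
Test IP AND mask: 210.214.86.128
No, 210.214.86.153 is not in 10.112.2.0/27


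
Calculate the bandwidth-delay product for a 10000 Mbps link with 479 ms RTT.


BDP = bandwidth * RTT
= 10000 Mbps * 479 ms
= 10000 * 1e6 * 479 / 1000 bits
= 4790000000 bits
= 598750000 bytes
= 584716.7969 KB
BDP = 4790000000 bits (598750000 bytes)


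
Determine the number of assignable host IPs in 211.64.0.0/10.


Host bits = 32 - 10 = 22
Total addresses = 2^22 = 4194304
Usable = total - 2 (network and broadcast)
Usable hosts: 4194302


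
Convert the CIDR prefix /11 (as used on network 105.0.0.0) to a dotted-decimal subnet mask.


/11 means 11 network bits, 21 host bits
Binary: 11111111111000000000000000000000
Mask: 255.224.0.0


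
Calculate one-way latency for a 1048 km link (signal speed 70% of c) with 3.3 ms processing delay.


Speed = 0.7 * 3e5 km/s = 210000 km/s
Propagation delay = 1048 / 210000 = 0.005 s = 4.9905 ms
Processing delay = 3.3 ms
Total one-way latency = 8.2905 ms


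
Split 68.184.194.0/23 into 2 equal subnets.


New prefix = 23 + 1 = 24
Each subnet has 256 addresses
  68.184.194.0/24
  68.184.195.0/24
Subnets: 68.184.194.0/24, 68.184.195.0/24


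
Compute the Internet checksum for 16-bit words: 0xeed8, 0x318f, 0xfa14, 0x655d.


Sum all words (with carry folding):
+ 0xeed8 = 0xeed8
+ 0x318f = 0x2068
+ 0xfa14 = 0x1a7d
+ 0x655d = 0x7fda
One's complement: ~0x7fda
Checksum = 0x8025


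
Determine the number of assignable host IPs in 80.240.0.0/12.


Host bits = 32 - 12 = 20
Total addresses = 2^20 = 1048576
Usable = total - 2 (network and broadcast)
Usable hosts: 1048574


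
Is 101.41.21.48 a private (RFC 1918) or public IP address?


RFC 1918 private ranges:
  10.0.0.0/8 (10.0.0.0 - 10.255.255.255)
  172.16.0.0/12 (172.16.0.0 - 172.31.255.255)
  192.168.0.0/16 (192.168.0.0 - 192.168.255.255)
Public (not in any RFC 1918 range)


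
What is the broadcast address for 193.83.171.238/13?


Network: 193.80.0.0/13
Host bits = 19
Set all host bits to 1:
Broadcast: 193.87.255.255


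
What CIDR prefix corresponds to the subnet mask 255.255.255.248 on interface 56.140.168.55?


Binary: 11111111.11111111.11111111.11111000
Count leading 1s
Prefix: /29


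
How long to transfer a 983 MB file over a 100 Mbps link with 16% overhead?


Effective throughput = 100 * (1 - 16/100) = 84 Mbps
File size in Mb = 983 * 8 = 7864 Mb
Time = 7864 / 84
Time = 93.619 seconds


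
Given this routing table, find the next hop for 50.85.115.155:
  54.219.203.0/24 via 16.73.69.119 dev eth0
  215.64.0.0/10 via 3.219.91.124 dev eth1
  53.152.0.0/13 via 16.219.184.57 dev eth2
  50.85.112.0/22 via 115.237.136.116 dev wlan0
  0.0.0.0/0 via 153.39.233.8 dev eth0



Longest prefix match for 50.85.115.155:
  /24 54.219.203.0: no
  /10 215.64.0.0: no
  /13 53.152.0.0: no
  /22 50.85.112.0: MATCH
  /0 0.0.0.0: MATCH
Selected: next-hop 115.237.136.116 via wlan0 (matched /22)


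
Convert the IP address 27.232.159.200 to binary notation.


27 = 00011011
232 = 11101000
159 = 10011111
200 = 11001000
Binary: 00011011.11101000.10011111.11001000


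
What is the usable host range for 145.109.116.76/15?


Network: 145.108.0.0
Broadcast: 145.109.255.255
First usable = network + 1
Last usable = broadcast - 1
Range: 145.108.0.1 to 145.109.255.254


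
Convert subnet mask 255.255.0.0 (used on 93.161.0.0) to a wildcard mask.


Subnet mask: 255.255.0.0
Wildcard = 255.255.255.255 - subnet mask
255 - 255 = 0
255 - 255 = 0
255 - 0 = 255
255 - 0 = 255
Wildcard: 0.0.255.255


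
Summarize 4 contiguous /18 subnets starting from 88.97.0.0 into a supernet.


Original prefix: /18
Number of subnets: 4 = 2^2
New prefix = 18 - 2 = 16
Supernet: 88.97.0.0/16


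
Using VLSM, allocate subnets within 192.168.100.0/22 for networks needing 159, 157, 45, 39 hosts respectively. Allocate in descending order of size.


159 hosts -> /24 (254 usable): 192.168.100.0/24
157 hosts -> /24 (254 usable): 192.168.101.0/24
45 hosts -> /26 (62 usable): 192.168.102.0/26
39 hosts -> /26 (62 usable): 192.168.102.64/26
Allocation: 192.168.100.0/24 (159 hosts, 254 usable); 192.168.101.0/24 (157 hosts, 254 usable); 192.168.102.0/26 (45 hosts, 62 usable); 192.168.102.64/26 (39 hosts, 62 usable)


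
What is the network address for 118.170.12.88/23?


IP:   01110110.10101010.00001100.01011000
Mask: 11111111.11111111.11111110.00000000
AND operation:
Net:  01110110.10101010.00001100.00000000
Network: 118.170.12.0/23


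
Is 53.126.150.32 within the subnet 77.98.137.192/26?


Subnet network: 77.98.137.192
Test IP AND mask: 53.126.150.0
No, 53.126.150.32 is not in 77.98.137.192/26


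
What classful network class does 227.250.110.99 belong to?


First octet: 227
Binary: 11100011
1110xxxx -> Class D (224-239)
Class D (multicast), default mask N/A


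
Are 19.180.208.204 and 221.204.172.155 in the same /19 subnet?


Mask: 255.255.224.0
19.180.208.204 AND mask = 19.180.192.0
221.204.172.155 AND mask = 221.204.160.0
No, different subnets (19.180.192.0 vs 221.204.160.0)


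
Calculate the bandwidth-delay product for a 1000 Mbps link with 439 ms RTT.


BDP = bandwidth * RTT
= 1000 Mbps * 439 ms
= 1000 * 1e6 * 439 / 1000 bits
= 439000000 bits
= 54875000 bytes
= 53588.8672 KB
BDP = 439000000 bits (54875000 bytes)


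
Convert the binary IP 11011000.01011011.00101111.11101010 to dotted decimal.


11011000 = 216
01011011 = 91
00101111 = 47
11101010 = 234
IP: 216.91.47.234


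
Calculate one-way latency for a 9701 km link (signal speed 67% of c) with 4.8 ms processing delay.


Speed = 0.67 * 3e5 km/s = 201000 km/s
Propagation delay = 9701 / 201000 = 0.0483 s = 48.2637 ms
Processing delay = 4.8 ms
Total one-way latency = 53.0637 ms


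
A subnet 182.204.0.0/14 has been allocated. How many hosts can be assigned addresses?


Host bits = 32 - 14 = 18
Total addresses = 2^18 = 262144
Usable = total - 2 (network and broadcast)
Usable hosts: 262142


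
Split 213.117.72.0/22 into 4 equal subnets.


New prefix = 22 + 2 = 24
Each subnet has 256 addresses
  213.117.72.0/24
  213.117.73.0/24
  213.117.74.0/24
  213.117.75.0/24
Subnets: 213.117.72.0/24, 213.117.73.0/24, 213.117.74.0/24, 213.117.75.0/24


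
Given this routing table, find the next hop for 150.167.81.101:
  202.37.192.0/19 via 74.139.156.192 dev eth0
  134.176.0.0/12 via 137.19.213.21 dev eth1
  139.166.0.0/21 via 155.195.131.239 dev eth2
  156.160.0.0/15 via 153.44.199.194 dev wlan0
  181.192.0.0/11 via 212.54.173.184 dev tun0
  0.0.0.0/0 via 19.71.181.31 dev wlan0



Longest prefix match for 150.167.81.101:
  /19 202.37.192.0: no
  /12 134.176.0.0: no
  /21 139.166.0.0: no
  /15 156.160.0.0: no
  /11 181.192.0.0: no
  /0 0.0.0.0: MATCH
Selected: next-hop 19.71.181.31 via wlan0 (matched /0)


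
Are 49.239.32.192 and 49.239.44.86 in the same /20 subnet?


Mask: 255.255.240.0
49.239.32.192 AND mask = 49.239.32.0
49.239.44.86 AND mask = 49.239.32.0
Yes, same subnet (49.239.32.0)


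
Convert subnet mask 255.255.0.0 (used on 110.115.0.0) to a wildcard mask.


Subnet mask: 255.255.0.0
Wildcard = 255.255.255.255 - subnet mask
255 - 255 = 0
255 - 255 = 0
255 - 0 = 255
255 - 0 = 255
Wildcard: 0.0.255.255


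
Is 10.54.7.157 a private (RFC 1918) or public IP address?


RFC 1918 private ranges:
  10.0.0.0/8 (10.0.0.0 - 10.255.255.255)
  172.16.0.0/12 (172.16.0.0 - 172.31.255.255)
  192.168.0.0/16 (192.168.0.0 - 192.168.255.255)
Private (in 10.0.0.0/8)


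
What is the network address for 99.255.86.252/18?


IP:   01100011.11111111.01010110.11111100
Mask: 11111111.11111111.11000000.00000000
AND operation:
Net:  01100011.11111111.01000000.00000000
Network: 99.255.64.0/18


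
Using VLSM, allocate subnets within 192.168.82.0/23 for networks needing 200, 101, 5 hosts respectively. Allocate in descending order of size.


200 hosts -> /24 (254 usable): 192.168.82.0/24
101 hosts -> /25 (126 usable): 192.168.83.0/25
5 hosts -> /29 (6 usable): 192.168.83.128/29
Allocation: 192.168.82.0/24 (200 hosts, 254 usable); 192.168.83.0/25 (101 hosts, 126 usable); 192.168.83.128/29 (5 hosts, 6 usable)


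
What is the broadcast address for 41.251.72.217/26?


Network: 41.251.72.192/26
Host bits = 6
Set all host bits to 1:
Broadcast: 41.251.72.255


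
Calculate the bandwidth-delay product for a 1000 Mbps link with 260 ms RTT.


BDP = bandwidth * RTT
= 1000 Mbps * 260 ms
= 1000 * 1e6 * 260 / 1000 bits
= 260000000 bits
= 32500000 bytes
= 31738.2812 KB
BDP = 260000000 bits (32500000 bytes)


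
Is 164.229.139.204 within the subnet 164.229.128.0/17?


Subnet network: 164.229.128.0
Test IP AND mask: 164.229.128.0
Yes, 164.229.139.204 is in 164.229.128.0/17


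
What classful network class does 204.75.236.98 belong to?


First octet: 204
Binary: 11001100
110xxxxx -> Class C (192-223)
Class C, default mask 255.255.255.0 (/24)


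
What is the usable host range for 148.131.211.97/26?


Network: 148.131.211.64
Broadcast: 148.131.211.127
First usable = network + 1
Last usable = broadcast - 1
Range: 148.131.211.65 to 148.131.211.126


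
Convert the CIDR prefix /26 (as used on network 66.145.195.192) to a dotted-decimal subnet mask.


/26 means 26 network bits, 6 host bits
Binary: 11111111111111111111111111000000
Mask: 255.255.255.192


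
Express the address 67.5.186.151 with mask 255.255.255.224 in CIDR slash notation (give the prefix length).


Binary: 11111111.11111111.11111111.11100000
Count leading 1s
Prefix: /27


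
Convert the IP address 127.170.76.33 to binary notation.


127 = 01111111
170 = 10101010
76 = 01001100
33 = 00100001
Binary: 01111111.10101010.01001100.00100001


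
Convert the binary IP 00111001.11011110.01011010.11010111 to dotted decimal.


00111001 = 57
11011110 = 222
01011010 = 90
11010111 = 215
IP: 57.222.90.215


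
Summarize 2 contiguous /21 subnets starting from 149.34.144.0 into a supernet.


Original prefix: /21
Number of subnets: 2 = 2^1
New prefix = 21 - 1 = 20
Supernet: 149.34.144.0/20


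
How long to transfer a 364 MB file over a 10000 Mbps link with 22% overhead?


Effective throughput = 10000 * (1 - 22/100) = 7800 Mbps
File size in Mb = 364 * 8 = 2912 Mb
Time = 2912 / 7800
Time = 0.3733 seconds


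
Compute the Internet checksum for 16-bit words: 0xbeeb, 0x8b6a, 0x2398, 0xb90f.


Sum all words (with carry folding):
+ 0xbeeb = 0xbeeb
+ 0x8b6a = 0x4a56
+ 0x2398 = 0x6dee
+ 0xb90f = 0x26fe
One's complement: ~0x26fe
Checksum = 0xd901


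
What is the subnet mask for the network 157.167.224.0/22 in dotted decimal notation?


/22 means 22 network bits, 10 host bits
Binary: 11111111111111111111110000000000
Mask: 255.255.252.0


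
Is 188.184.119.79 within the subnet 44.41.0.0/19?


Subnet network: 44.41.0.0
Test IP AND mask: 188.184.96.0
No, 188.184.119.79 is not in 44.41.0.0/19


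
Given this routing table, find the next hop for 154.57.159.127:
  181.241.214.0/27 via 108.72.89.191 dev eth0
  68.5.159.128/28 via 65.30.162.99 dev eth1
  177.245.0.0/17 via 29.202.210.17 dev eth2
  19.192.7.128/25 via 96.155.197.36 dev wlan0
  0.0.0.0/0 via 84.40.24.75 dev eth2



Longest prefix match for 154.57.159.127:
  /27 181.241.214.0: no
  /28 68.5.159.128: no
  /17 177.245.0.0: no
  /25 19.192.7.128: no
  /0 0.0.0.0: MATCH
Selected: next-hop 84.40.24.75 via eth2 (matched /0)
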